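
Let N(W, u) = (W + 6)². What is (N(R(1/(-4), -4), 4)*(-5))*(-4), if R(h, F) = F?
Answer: 80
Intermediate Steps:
N(W, u) = (6 + W)²
(N(R(1/(-4), -4), 4)*(-5))*(-4) = ((6 - 4)²*(-5))*(-4) = (2²*(-5))*(-4) = (4*(-5))*(-4) = -20*(-4) = 80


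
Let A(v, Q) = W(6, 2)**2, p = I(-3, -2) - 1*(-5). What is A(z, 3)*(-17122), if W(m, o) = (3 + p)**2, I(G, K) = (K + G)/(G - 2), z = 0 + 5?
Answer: -112337442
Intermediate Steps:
z = 5
I(G, K) = (G + K)/(-2 + G)
p = 6 (p = (-3 - 2)/(-2 - 3) - 1*(-5) = -5/(-5) + 5 = -1/5*(-5) + 5 = 1 + 5 = 6)
W(m, o) = 81 (W(m, o) = (3 + 6)**2 = 9**2 = 81)
A(v, Q) = 6561 (A(v, Q) = 81**2 = 6561)
A(z, 3)*(-17122) = 6561*(-17122) = -112337442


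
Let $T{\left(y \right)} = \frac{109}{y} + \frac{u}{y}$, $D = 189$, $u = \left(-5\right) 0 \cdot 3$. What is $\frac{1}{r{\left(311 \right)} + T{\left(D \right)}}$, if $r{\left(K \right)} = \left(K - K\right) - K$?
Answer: $- \frac{189}{58670} \approx -0.0032214$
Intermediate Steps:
$u = 0$ ($u = 0 \cdot 3 = 0$)
$r{\left(K \right)} = - K$ ($r{\left(K \right)} = 0 - K = - K$)
$T{\left(y \right)} = \frac{109}{y}$ ($T{\left(y \right)} = \frac{109}{y} + \frac{0}{y} = \frac{109}{y} + 0 = \frac{109}{y}$)
$\frac{1}{r{\left(311 \right)} + T{\left(D \right)}} = \frac{1}{\left(-1\right) 311 + \frac{109}{189}} = \frac{1}{-311 + 109 \cdot \frac{1}{189}} = \frac{1}{-311 + \frac{109}{189}} = \frac{1}{- \frac{58670}{189}} = - \frac{189}{58670}$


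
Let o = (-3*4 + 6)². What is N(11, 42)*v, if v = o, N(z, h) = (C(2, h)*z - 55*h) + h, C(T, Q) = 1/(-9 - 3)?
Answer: -81681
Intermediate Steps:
C(T, Q) = -1/12 (C(T, Q) = 1/(-12) = -1/12)
o = 36 (o = (-12 + 6)² = (-6)² = 36)
N(z, h) = -54*h - z/12 (N(z, h) = (-z/12 - 55*h) + h = (-55*h - z/12) + h = -54*h - z/12)
v = 36
N(11, 42)*v = (-54*42 - 1/12*11)*36 = (-2268 - 11/12)*36 = -27227/12*36 = -81681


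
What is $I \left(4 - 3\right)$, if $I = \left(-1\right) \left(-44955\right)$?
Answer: $44955$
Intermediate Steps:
$I = 44955$
$I \left(4 - 3\right) = 44955 \left(4 - 3\right) = 44955 \cdot 1 = 44955$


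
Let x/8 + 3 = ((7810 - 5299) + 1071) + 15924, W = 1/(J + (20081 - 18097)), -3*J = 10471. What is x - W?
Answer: 705072459/4519 ≈ 1.5602e+5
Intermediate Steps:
J = -10471/3 (J = -⅓*10471 = -10471/3 ≈ -3490.3)
W = -3/4519 (W = 1/(-10471/3 + (20081 - 18097)) = 1/(-10471/3 + 1984) = 1/(-4519/3) = -3/4519 ≈ -0.00066386)
x = 156024 (x = -24 + 8*(((7810 - 5299) + 1071) + 15924) = -24 + 8*((2511 + 1071) + 15924) = -24 + 8*(3582 + 15924) = -24 + 8*19506 = -24 + 156048 = 156024)
x - W = 156024 - 1*(-3/4519) = 156024 + 3/4519 = 705072459/4519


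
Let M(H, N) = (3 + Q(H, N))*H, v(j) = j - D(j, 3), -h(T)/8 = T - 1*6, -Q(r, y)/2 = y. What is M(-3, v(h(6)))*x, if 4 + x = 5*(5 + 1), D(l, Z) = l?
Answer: -234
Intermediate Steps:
Q(r, y) = -2*y
h(T) = 48 - 8*T (h(T) = -8*(T - 1*6) = -8*(T - 6) = -8*(-6 + T) = 48 - 8*T)
v(j) = 0 (v(j) = j - j = 0)
M(H, N) = H*(3 - 2*N) (M(H, N) = (3 - 2*N)*H = H*(3 - 2*N))
x = 26 (x = -4 + 5*(5 + 1) = -4 + 5*6 = -4 + 30 = 26)
M(-3, v(h(6)))*x = -3*(3 - 2*0)*26 = -3*(3 + 0)*26 = -3*3*26 = -9*26 = -234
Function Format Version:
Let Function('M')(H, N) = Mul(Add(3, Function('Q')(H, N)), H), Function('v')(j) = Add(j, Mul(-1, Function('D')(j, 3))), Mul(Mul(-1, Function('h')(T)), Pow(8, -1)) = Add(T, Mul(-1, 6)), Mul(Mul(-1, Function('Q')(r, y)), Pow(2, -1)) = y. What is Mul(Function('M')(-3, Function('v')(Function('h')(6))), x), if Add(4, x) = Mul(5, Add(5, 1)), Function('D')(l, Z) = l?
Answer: -234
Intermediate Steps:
Function('Q')(r, y) = Mul(-2, y)
Function('h')(T) = Add(48, Mul(-8, T)) (Function('h')(T) = Mul(-8, Add(T, Mul(-1, 6))) = Mul(-8, Add(T, -6)) = Mul(-8, Add(-6, T)) = Add(48, Mul(-8, T)))
Function('v')(j) = 0 (Function('v')(j) = Add(j, Mul(-1, j)) = 0)
Function('M')(H, N) = Mul(H, Add(3, Mul(-2, N))) (Function('M')(H, N) = Mul(Add(3, Mul(-2, N)), H) = Mul(H, Add(3, Mul(-2, N))))
x = 26 (x = Add(-4, Mul(5, Add(5, 1))) = Add(-4, Mul(5, 6)) = Add(-4, 30) = 26)
Mul(Function('M')(-3, Function('v')(Function('h')(6))), x) = Mul(Mul(-3, Add(3, Mul(-2, 0))), 26) = Mul(Mul(-3, Add(3, 0)), 26) = Mul(Mul(-3, 3), 26) = Mul(-9, 26) = -234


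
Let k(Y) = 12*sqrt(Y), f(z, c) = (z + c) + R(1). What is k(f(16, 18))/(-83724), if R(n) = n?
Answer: -sqrt(35)/6977 ≈ -0.00084794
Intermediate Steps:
f(z, c) = 1 + c + z (f(z, c) = (z + c) + 1 = (c + z) + 1 = 1 + c + z)
k(f(16, 18))/(-83724) = (12*sqrt(1 + 18 + 16))/(-83724) = (12*sqrt(35))*(-1/83724) = -sqrt(35)/6977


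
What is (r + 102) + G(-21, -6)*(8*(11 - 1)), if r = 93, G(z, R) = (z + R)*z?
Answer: 45555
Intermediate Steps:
G(z, R) = z*(R + z) (G(z, R) = (R + z)*z = z*(R + z))
(r + 102) + G(-21, -6)*(8*(11 - 1)) = (93 + 102) + (-21*(-6 - 21))*(8*(11 - 1)) = 195 + (-21*(-27))*(8*10) = 195 + 567*80 = 195 + 45360 = 45555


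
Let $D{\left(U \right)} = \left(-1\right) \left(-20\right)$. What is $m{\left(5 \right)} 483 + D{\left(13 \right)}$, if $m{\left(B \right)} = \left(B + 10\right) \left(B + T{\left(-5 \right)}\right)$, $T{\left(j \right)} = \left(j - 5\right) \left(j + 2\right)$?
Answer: $253595$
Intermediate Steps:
$T{\left(j \right)} = \left(-5 + j\right) \left(2 + j\right)$
$m{\left(B \right)} = \left(10 + B\right) \left(30 + B\right)$ ($m{\left(B \right)} = \left(B + 10\right) \left(B - \left(-5 - 25\right)\right) = \left(10 + B\right) \left(B + \left(-10 + 25 + 15\right)\right) = \left(10 + B\right) \left(B + 30\right) = \left(10 + B\right) \left(30 + B\right)$)
$D{\left(U \right)} = 20$
$m{\left(5 \right)} 483 + D{\left(13 \right)} = \left(300 + 5^{2} + 40 \cdot 5\right) 483 + 20 = \left(300 + 25 + 200\right) 483 + 20 = 525 \cdot 483 + 20 = 253575 + 20 = 253595$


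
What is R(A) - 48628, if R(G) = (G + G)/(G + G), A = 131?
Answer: -48627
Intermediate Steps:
R(G) = 1 (R(G) = (2*G)/((2*G)) = (2*G)*(1/(2*G)) = 1)
R(A) - 48628 = 1 - 48628 = -48627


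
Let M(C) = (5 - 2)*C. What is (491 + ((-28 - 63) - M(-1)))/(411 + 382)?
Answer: 31/61 ≈ 0.50820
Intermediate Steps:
M(C) = 3*C
(491 + ((-28 - 63) - M(-1)))/(411 + 382) = (491 + ((-28 - 63) - 3*(-1)))/(411 + 382) = (491 + (-91 - 1*(-3)))/793 = (491 + (-91 + 3))*(1/793) = (491 - 88)*(1/793) = 403*(1/793) = 31/61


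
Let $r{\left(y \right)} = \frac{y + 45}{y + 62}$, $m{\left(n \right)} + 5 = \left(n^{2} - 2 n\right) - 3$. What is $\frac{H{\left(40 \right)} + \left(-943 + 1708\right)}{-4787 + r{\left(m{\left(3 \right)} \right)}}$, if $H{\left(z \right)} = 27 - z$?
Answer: $- \frac{42864}{272819} \approx -0.15712$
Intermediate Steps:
$m{\left(n \right)} = -8 + n^{2} - 2 n$ ($m{\left(n \right)} = -5 - \left(3 - n^{2} + 2 n\right) = -8 + n^{2} - 2 n$)
$r{\left(y \right)} = \frac{45 + y}{62 + y}$
$\frac{H{\left(40 \right)} + \left(-943 + 1708\right)}{-4787 + r{\left(m{\left(3 \right)} \right)}} = \frac{\left(27 - 40\right) + \left(-943 + 1708\right)}{-4787 + \frac{45 - \left(14 - 9\right)}{62 - \left(14 - 9\right)}} = \frac{\left(27 - 40\right) + 765}{-4787 + \frac{45 - 5}{62 - 5}} = \frac{-13 + 765}{-4787 + \frac{45 - 5}{62 - 5}} = \frac{752}{-4787 + \frac{1}{57} \cdot 40} = \frac{752}{-4787 + \frac{40}{57}} = \frac{752}{- \frac{272819}{57}} = 752 \left(- \frac{57}{272819}\right) = - \frac{42864}{272819}$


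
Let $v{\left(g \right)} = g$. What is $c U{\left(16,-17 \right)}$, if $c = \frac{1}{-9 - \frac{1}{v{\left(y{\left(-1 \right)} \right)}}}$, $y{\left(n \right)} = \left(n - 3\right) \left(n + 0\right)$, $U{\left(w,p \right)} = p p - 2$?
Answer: $- \frac{1148}{37} \approx -31.027$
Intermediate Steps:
$U{\left(w,p \right)} = -2 + p^{2}$ ($U{\left(w,p \right)} = p^{2} - 2 = -2 + p^{2}$)
$y{\left(n \right)} = n \left(-3 + n\right)$ ($y{\left(n \right)} = \left(-3 + n\right) n = n \left(-3 + n\right)$)
$c = - \frac{4}{37}$ ($c = \frac{1}{-9 - \frac{1}{\left(-1\right) \left(-3 - 1\right)}} = \frac{1}{-9 - \frac{1}{\left(-1\right) \left(-4\right)}} = \frac{1}{-9 - \frac{1}{4}} = \frac{1}{- \frac{37}{4}} = - \frac{4}{37} \approx -0.10811$)
$c U{\left(16,-17 \right)} = - \frac{4 \left(-2 + \left(-17\right)^{2}\right)}{37} = - \frac{4 \left(-2 + 289\right)}{37} = \left(- \frac{4}{37}\right) 287 = - \frac{1148}{37}$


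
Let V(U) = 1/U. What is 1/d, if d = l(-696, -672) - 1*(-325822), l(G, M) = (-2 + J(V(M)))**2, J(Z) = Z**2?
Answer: 203928109056/66445080059473921 ≈ 3.0691e-6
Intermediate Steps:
V(U) = 1/U
l(G, M) = (-2 + M**(-2))**2 (l(G, M) = (-2 + (1/M)**2)**2 = (-2 + M**(-2))**2)
d = 66445080059473921/203928109056 (d = (1 - 2*(-672)**2)**2/(-672)**4 - 1*(-325822) = (1 - 2*451584)**2/203928109056 + 325822 = (1 - 903168)**2/203928109056 + 325822 = (1/203928109056)*(-903167)**2 + 325822 = (1/203928109056)*815710629889 + 325822 = 815710629889/203928109056 + 325822 = 66445080059473921/203928109056 ≈ 3.2583e+5)
1/d = 1/(66445080059473921/203928109056) = 203928109056/66445080059473921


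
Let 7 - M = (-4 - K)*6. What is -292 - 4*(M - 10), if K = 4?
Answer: -472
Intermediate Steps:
M = 55 (M = 7 - (-4 - 1*4)*6 = 7 - (-4 - 4)*6 = 7 - (-8)*6 = 7 - 1*(-48) = 7 + 48 = 55)
-292 - 4*(M - 10) = -292 - 4*(55 - 10) = -292 - 4*45 = -292 - 1*180 = -292 - 180 = -472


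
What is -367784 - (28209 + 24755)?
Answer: -420748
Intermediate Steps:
-367784 - (28209 + 24755) = -367784 - 1*52964 = -367784 - 52964 = -420748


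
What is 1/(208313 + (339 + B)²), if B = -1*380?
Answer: 1/209994 ≈ 4.7620e-6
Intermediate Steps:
B = -380
1/(208313 + (339 + B)²) = 1/(208313 + (339 - 380)²) = 1/(208313 + (-41)²) = 1/(208313 + 1681) = 1/209994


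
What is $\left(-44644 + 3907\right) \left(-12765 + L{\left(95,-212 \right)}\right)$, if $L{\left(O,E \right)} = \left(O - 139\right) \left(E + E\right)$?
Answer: $-239981667$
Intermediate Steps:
$L{\left(O,E \right)} = 2 E \left(-139 + O\right)$ ($L{\left(O,E \right)} = \left(-139 + O\right) 2 E = 2 E \left(-139 + O\right)$)
$\left(-44644 + 3907\right) \left(-12765 + L{\left(95,-212 \right)}\right) = \left(-44644 + 3907\right) \left(-12765 + 2 \left(-212\right) \left(-139 + 95\right)\right) = - 40737 \left(-12765 + 2 \left(-212\right) \left(-44\right)\right) = - 40737 \left(-12765 + 18656\right) = \left(-40737\right) 5891 = -239981667$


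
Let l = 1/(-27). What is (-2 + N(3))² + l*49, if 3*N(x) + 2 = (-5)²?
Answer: 818/27 ≈ 30.296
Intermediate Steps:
N(x) = 23/3 (N(x) = -⅔ + (⅓)*(-5)² = -⅔ + (⅓)*25 = -⅔ + 25/3 = 23/3)
l = -1/27 ≈ -0.037037
(-2 + N(3))² + l*49 = (-2 + 23/3)² - 1/27*49 = (17/3)² - 49/27 = 289/9 - 49/27 = 818/27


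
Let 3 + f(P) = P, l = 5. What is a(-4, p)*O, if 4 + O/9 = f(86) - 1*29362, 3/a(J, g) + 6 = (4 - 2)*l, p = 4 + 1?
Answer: -790641/4 ≈ -1.9766e+5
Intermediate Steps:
f(P) = -3 + P
p = 5
a(J, g) = ¾ (a(J, g) = 3/(-6 + (4 - 2)*5) = 3/(-6 + 2*5) = 3/(-6 + 10) = 3/4 = 3*(¼) = ¾)
O = -263547 (O = -36 + 9*((-3 + 86) - 1*29362) = -36 + 9*(83 - 29362) = -36 + 9*(-29279) = -36 - 263511 = -263547)
a(-4, p)*O = (¾)*(-263547) = -790641/4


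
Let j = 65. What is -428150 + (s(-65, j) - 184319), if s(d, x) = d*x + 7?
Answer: -616687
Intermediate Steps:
s(d, x) = 7 + d*x
-428150 + (s(-65, j) - 184319) = -428150 + ((7 - 65*65) - 184319) = -428150 + ((7 - 4225) - 184319) = -428150 + (-4218 - 184319) = -428150 - 188537 = -616687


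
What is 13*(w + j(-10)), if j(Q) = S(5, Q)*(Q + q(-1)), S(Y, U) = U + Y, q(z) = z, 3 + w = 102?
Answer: 2002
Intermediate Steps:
w = 99 (w = -3 + 102 = 99)
j(Q) = (-1 + Q)*(5 + Q) (j(Q) = (Q + 5)*(Q - 1) = (5 + Q)*(-1 + Q) = (-1 + Q)*(5 + Q))
13*(w + j(-10)) = 13*(99 + (-1 - 10)*(5 - 10)) = 13*(99 - 11*(-5)) = 13*(99 + 55) = 13*154 = 2002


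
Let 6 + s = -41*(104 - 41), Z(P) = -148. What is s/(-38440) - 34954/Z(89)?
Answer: 336003733/1422280 ≈ 236.24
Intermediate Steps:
s = -2589 (s = -6 - 41*(104 - 41) = -6 - 41*63 = -6 - 2583 = -2589)
s/(-38440) - 34954/Z(89) = -2589/(-38440) - 34954/(-148) = -2589*(-1/38440) - 34954*(-1/148) = 2589/38440 + 17477/74 = 336003733/1422280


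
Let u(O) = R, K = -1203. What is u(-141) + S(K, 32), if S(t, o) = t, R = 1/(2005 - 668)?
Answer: -1608410/1337 ≈ -1203.0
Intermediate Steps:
R = 1/1337 ≈ 0.00074794
u(O) = 1/1337
u(-141) + S(K, 32) = 1/1337 - 1203 = -1608410/1337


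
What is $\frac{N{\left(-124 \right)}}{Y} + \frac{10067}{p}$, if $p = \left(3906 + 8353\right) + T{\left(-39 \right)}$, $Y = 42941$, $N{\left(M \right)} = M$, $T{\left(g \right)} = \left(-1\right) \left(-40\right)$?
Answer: $\frac{430761971}{528131359} \approx 0.81563$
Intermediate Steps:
$T{\left(g \right)} = 40$
$p = 12299$ ($p = \left(3906 + 8353\right) + 40 = 12259 + 40 = 12299$)
$\frac{N{\left(-124 \right)}}{Y} + \frac{10067}{p} = - \frac{124}{42941} + \frac{10067}{12299} = \frac{430761971}{528131359}$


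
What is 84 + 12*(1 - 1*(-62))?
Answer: 840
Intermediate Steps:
84 + 12*(1 - 1*(-62)) = 84 + 12*(1 + 62) = 84 + 12*63 = 84 + 756 = 840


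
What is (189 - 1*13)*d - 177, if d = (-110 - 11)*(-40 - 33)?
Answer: 1554431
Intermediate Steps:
d = 8833 (d = -121*(-73) = 8833)
(189 - 1*13)*d - 177 = (189 - 1*13)*8833 - 177 = (189 - 13)*8833 - 177 = 176*8833 - 177 = 1554608 - 177 = 1554431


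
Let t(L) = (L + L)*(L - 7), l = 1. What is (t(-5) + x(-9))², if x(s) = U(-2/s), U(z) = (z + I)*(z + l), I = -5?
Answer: 85507009/6561 ≈ 13033.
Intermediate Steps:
U(z) = (1 + z)*(-5 + z) (U(z) = (z - 5)*(z + 1) = (-5 + z)*(1 + z) = (1 + z)*(-5 + z))
x(s) = -5 + 4/s² + 8/s (x(s) = -5 + (-2/s)² - (-8)/s = -5 + 4/s² + 8/s)
t(L) = 2*L*(-7 + L) (t(L) = (2*L)*(-7 + L) = 2*L*(-7 + L))
(t(-5) + x(-9))² = (2*(-5)*(-7 - 5) + (-5 + 4/(-9)² + 8/(-9)))² = (2*(-5)*(-12) + (-5 + 4*(1/81) + 8*(-⅑)))² = (120 + (-5 + 4/81 - 8/9))² = (120 - 473/81)² = (9247/81)² = 85507009/6561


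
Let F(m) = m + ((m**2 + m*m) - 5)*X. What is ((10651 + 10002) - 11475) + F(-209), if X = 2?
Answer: 183683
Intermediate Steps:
F(m) = -10 + m + 4*m**2 (F(m) = m + ((m**2 + m*m) - 5)*2 = m + ((m**2 + m**2) - 5)*2 = m + (2*m**2 - 5)*2 = m + (-5 + 2*m**2)*2 = m + (-10 + 4*m**2) = -10 + m + 4*m**2)
((10651 + 10002) - 11475) + F(-209) = ((10651 + 10002) - 11475) + (-10 - 209 + 4*(-209)**2) = (20653 - 11475) + (-10 - 209 + 4*43681) = 9178 + (-10 - 209 + 174724) = 9178 + 174505 = 183683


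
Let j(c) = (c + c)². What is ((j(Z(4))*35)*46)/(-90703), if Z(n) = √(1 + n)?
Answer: -32200/90703 ≈ -0.35500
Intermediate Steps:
j(c) = 4*c² (j(c) = (2*c)² = 4*c²)
((j(Z(4))*35)*46)/(-90703) = (((4*(√(1 + 4))²)*35)*46)/(-90703) = (((4*(√5)²)*35)*46)*(-1/90703) = (((4*5)*35)*46)*(-1/90703) = ((20*35)*46)*(-1/90703) = (700*46)*(-1/90703) = 32200*(-1/90703) = -32200/90703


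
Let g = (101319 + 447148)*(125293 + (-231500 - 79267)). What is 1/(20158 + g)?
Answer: -1/101726348200 ≈ -9.8303e-12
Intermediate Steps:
g = -101726368358 (g = 548467*(125293 - 310767) = 548467*(-185474) = -101726368358)
1/(20158 + g) = 1/(20158 - 101726368358) = 1/(-101726348200) = -1/101726348200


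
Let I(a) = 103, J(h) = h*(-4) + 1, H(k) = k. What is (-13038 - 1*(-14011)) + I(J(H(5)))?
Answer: 1076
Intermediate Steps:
J(h) = 1 - 4*h (J(h) = -4*h + 1 = 1 - 4*h)
(-13038 - 1*(-14011)) + I(J(H(5))) = (-13038 - 1*(-14011)) + 103 = (-13038 + 14011) + 103 = 973 + 103 = 1076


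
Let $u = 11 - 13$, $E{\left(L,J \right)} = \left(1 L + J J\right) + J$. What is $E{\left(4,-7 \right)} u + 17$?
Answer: $-75$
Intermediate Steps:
$E{\left(L,J \right)} = J + L + J^{2}$ ($E{\left(L,J \right)} = \left(L + J^{2}\right) + J = J + L + J^{2}$)
$u = -2$
$E{\left(4,-7 \right)} u + 17 = \left(-7 + 4 + \left(-7\right)^{2}\right) \left(-2\right) + 17 = \left(-7 + 4 + 49\right) \left(-2\right) + 17 = 46 \left(-2\right) + 17 = -92 + 17 = -75$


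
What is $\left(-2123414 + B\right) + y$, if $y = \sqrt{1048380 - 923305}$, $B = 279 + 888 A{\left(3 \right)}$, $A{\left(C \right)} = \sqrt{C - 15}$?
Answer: $-2123135 + 5 \sqrt{5003} + 1776 i \sqrt{3} \approx -2.1228 \cdot 10^{6} + 3076.1 i$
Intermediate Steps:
$A{\left(C \right)} = \sqrt{-15 + C}$
$B = 279 + 1776 i \sqrt{3}$ ($B = 279 + 888 \sqrt{-15 + 3} = 279 + 888 \sqrt{-12} = 279 + 888 \cdot 2 i \sqrt{3} = 279 + 1776 i \sqrt{3} \approx 279.0 + 3076.1 i$)
$y = 5 \sqrt{5003}$ ($y = \sqrt{125075} = 5 \sqrt{5003} \approx 353.66$)
$\left(-2123414 + B\right) + y = \left(-2123414 + \left(279 + 1776 i \sqrt{3}\right)\right) + 5 \sqrt{5003} = \left(-2123135 + 1776 i \sqrt{3}\right) + 5 \sqrt{5003} = -2123135 + 5 \sqrt{5003} + 1776 i \sqrt{3}$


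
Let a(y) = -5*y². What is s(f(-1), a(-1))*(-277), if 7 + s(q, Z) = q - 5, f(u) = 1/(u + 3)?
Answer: 6371/2 ≈ 3185.5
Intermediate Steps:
f(u) = 1/(3 + u)
s(q, Z) = -12 + q (s(q, Z) = -7 + (q - 5) = -7 + (-5 + q) = -12 + q)
s(f(-1), a(-1))*(-277) = (-12 + 1/(3 - 1))*(-277) = (-12 + 1/2)*(-277) = (-12 + ½)*(-277) = -23/2*(-277) = 6371/2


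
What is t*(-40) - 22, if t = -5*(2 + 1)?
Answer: 578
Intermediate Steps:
t = -15 (t = -5*3 = -15)
t*(-40) - 22 = -15*(-40) - 22 = 600 - 22 = 578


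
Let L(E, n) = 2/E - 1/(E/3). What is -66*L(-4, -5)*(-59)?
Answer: 1947/2 ≈ 973.50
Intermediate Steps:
L(E, n) = -1/E (L(E, n) = 2/E - 1/(E*(⅓)) = 2/E - 1/(E/3) = 2/E - 3/E = -1/E)
-66*L(-4, -5)*(-59) = -(-66)/(-4)*(-59) = -(-66)*(-1)/4*(-59) = -66*¼*(-59) = -33/2*(-59) = 1947/2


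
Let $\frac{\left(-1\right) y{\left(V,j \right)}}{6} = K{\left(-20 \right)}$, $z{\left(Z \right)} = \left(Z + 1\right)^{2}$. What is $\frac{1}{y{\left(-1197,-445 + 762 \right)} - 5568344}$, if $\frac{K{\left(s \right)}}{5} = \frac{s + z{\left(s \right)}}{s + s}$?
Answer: $- \frac{4}{22272353} \approx -1.7959 \cdot 10^{-7}$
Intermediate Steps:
$z{\left(Z \right)} = \left(1 + Z\right)^{2}$
$K{\left(s \right)} = \frac{5 \left(s + \left(1 + s\right)^{2}\right)}{2 s}$ ($K{\left(s \right)} = 5 \frac{s + \left(1 + s\right)^{2}}{s + s} = 5 \frac{s + \left(1 + s\right)^{2}}{2 s} = \frac{5 \left(s + \left(1 + s\right)^{2}\right)}{2 s}$)
$y{\left(V,j \right)} = \frac{1023}{4}$ ($y{\left(V,j \right)} = - 6 \frac{5 \left(-20 + \left(1 - 20\right)^{2}\right)}{2 \left(-20\right)} = - 6 \cdot \frac{5}{2} \left(- \frac{1}{20}\right) \left(-20 + \left(-19\right)^{2}\right) = - 6 \cdot \frac{5}{2} \left(- \frac{1}{20}\right) \left(-20 + 361\right) = - 6 \cdot \frac{5}{2} \left(- \frac{1}{20}\right) 341 = \left(-6\right) \left(- \frac{341}{8}\right) = \frac{1023}{4}$)
$\frac{1}{y{\left(-1197,-445 + 762 \right)} - 5568344} = \frac{1}{\frac{1023}{4} - 5568344} = \frac{1}{- \frac{22272353}{4}} = - \frac{4}{22272353}$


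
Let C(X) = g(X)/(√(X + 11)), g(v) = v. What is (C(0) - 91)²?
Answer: 8281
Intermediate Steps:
C(X) = X/√(11 + X) (C(X) = X/(√(X + 11)) = X/(√(11 + X)) = X/√(11 + X))
(C(0) - 91)² = (0/√(11 + 0) - 91)² = (0/√11 - 91)² = (0*(√11/11) - 91)² = (0 - 91)² = (-91)² = 8281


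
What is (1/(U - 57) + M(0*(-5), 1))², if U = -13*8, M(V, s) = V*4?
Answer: 1/25921 ≈ 3.8579e-5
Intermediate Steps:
M(V, s) = 4*V
U = -104
(1/(U - 57) + M(0*(-5), 1))² = (1/(-104 - 57) + 4*(0*(-5)))² = (1/(-161) + 4*0)² = (-1/161 + 0)² = (-1/161)² = 1/25921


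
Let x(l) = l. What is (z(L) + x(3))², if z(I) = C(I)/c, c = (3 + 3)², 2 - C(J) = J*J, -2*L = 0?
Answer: 3025/324 ≈ 9.3364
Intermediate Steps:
L = 0 (L = -½*0 = 0)
C(J) = 2 - J² (C(J) = 2 - J*J = 2 - J²)
c = 36 (c = 6² = 36)
z(I) = 1/18 - I²/36 (z(I) = (2 - I²)/36 = (2 - I²)*(1/36) = 1/18 - I²/36)
(z(L) + x(3))² = ((1/18 - 1/36*0²) + 3)² = ((1/18 - 1/36*0) + 3)² = ((1/18 + 0) + 3)² = (1/18 + 3)² = (55/18)² = 3025/324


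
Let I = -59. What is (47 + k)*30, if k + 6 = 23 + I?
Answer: 150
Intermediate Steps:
k = -42 (k = -6 + (23 - 59) = -6 - 36 = -42)
(47 + k)*30 = (47 - 42)*30 = 5*30 = 150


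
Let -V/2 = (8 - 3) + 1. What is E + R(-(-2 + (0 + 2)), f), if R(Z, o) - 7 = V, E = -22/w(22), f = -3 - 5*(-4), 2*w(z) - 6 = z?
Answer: -46/7 ≈ -6.5714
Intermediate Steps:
V = -12 (V = -2*((8 - 3) + 1) = -2*(5 + 1) = -2*6 = -12)
w(z) = 3 + z/2
f = 17 (f = -3 + 20 = 17)
E = -11/7 (E = -22/(3 + (½)*22) = -22/(3 + 11) = -22/14 = -22*1/14 = -11/7 ≈ -1.5714)
R(Z, o) = -5 (R(Z, o) = 7 - 12 = -5)
E + R(-(-2 + (0 + 2)), f) = -11/7 - 5 = -46/7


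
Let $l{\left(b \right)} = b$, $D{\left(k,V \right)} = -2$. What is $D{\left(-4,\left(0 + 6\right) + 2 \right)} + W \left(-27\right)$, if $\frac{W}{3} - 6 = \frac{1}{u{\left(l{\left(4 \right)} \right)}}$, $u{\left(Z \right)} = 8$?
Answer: $- \frac{3985}{8} \approx -498.13$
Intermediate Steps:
$W = \frac{147}{8}$ ($W = 18 + \frac{3}{8} = \frac{147}{8} \approx 18.375$)
$D{\left(-4,\left(0 + 6\right) + 2 \right)} + W \left(-27\right) = -2 + \frac{147}{8} \left(-27\right) = -2 - \frac{3969}{8} = - \frac{3985}{8}$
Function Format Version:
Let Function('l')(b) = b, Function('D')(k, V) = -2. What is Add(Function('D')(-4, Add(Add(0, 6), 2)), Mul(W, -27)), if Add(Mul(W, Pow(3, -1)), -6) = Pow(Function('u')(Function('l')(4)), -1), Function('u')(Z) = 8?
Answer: Rational(-3985, 8) ≈ -498.13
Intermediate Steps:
W = Rational(147, 8) (W = Add(18, Mul(3, Pow(8, -1))) = Add(18, Mul(3, Rational(1, 8))) = Add(18, Rational(3, 8)) = Rational(147, 8) ≈ 18.375)
Add(Function('D')(-4, Add(Add(0, 6), 2)), Mul(W, -27)) = Add(-2, Mul(Rational(147, 8), -27)) = Add(-2, Rational(-3969, 8)) = Rational(-3985, 8)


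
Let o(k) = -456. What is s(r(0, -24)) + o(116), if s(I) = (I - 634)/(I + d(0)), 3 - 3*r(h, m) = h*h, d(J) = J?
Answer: -1089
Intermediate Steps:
r(h, m) = 1 - h**2/3 (r(h, m) = 1 - h*h/3 = 1 - h**2/3)
s(I) = (-634 + I)/I (s(I) = (I - 634)/(I + 0) = (-634 + I)/I)
s(r(0, -24)) + o(116) = (-634 + (1 - 1/3*0**2))/(1 - 1/3*0**2) - 456 = (-634 + (1 - 1/3*0))/(1 - 1/3*0) - 456 = (-634 + (1 + 0))/(1 + 0) - 456 = (-634 + 1)/1 - 456 = 1*(-633) - 456 = -633 - 456 = -1089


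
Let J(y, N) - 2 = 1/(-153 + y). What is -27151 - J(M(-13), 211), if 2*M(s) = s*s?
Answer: -3719959/137 ≈ -27153.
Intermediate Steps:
M(s) = s²/2 (M(s) = (s*s)/2 = s²/2)
J(y, N) = 2 + 1/(-153 + y)
-27151 - J(M(-13), 211) = -27151 - (-305 + 2*((½)*(-13)²))/(-153 + (½)*(-13)²) = -27151 - (-305 + 2*((½)*169))/(-153 + (½)*169) = -27151 - (-305 + 2*(169/2))/(-153 + 169/2) = -27151 - (-305 + 169)/(-137/2) = -27151 - (-2)*(-136)/137 = -27151 - 1*272/137 = -27151 - 272/137 = -3719959/137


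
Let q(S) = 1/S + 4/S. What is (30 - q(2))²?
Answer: 3025/4 ≈ 756.25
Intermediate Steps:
q(S) = 5/S (q(S) = 1/S + 4/S = 5/S)
(30 - q(2))² = (30 - 5/2)² = (55/2)² = 3025/4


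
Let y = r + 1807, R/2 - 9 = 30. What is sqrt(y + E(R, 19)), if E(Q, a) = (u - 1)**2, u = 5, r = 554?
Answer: sqrt(2377) ≈ 48.755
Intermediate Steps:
R = 78 (R = 18 + 2*30 = 18 + 60 = 78)
E(Q, a) = 16 (E(Q, a) = (5 - 1)**2 = 4**2 = 16)
y = 2361 (y = 554 + 1807 = 2361)
sqrt(y + E(R, 19)) = sqrt(2361 + 16) = sqrt(2377)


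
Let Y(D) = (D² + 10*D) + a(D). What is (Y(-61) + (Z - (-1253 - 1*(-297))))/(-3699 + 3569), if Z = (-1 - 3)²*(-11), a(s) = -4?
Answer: -299/10 ≈ -29.900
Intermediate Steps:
Y(D) = -4 + D² + 10*D (Y(D) = (D² + 10*D) - 4 = -4 + D² + 10*D)
Z = -176 (Z = (-4)²*(-11) = 16*(-11) = -176)
(Y(-61) + (Z - (-1253 - 1*(-297))))/(-3699 + 3569) = ((-4 + (-61)² + 10*(-61)) + (-176 - (-1253 - 1*(-297))))/(-3699 + 3569) = ((-4 + 3721 - 610) + (-176 - (-1253 + 297)))/(-130) = (3107 + (-176 - 1*(-956)))*(-1/130) = (3107 + (-176 + 956))*(-1/130) = (3107 + 780)*(-1/130) = 3887*(-1/130) = -299/10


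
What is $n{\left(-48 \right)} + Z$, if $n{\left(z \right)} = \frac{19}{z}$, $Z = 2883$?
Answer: $\frac{138365}{48} \approx 2882.6$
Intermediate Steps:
$n{\left(-48 \right)} + Z = \frac{19}{-48} + 2883 = 19 \left(- \frac{1}{48}\right) + 2883 = - \frac{19}{48} + 2883 = \frac{138365}{48}$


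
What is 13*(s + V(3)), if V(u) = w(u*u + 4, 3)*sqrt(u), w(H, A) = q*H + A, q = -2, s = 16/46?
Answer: 104/23 - 299*sqrt(3) ≈ -513.36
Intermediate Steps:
s = 8/23 (s = 16*(1/46) = 8/23 ≈ 0.34783)
w(H, A) = A - 2*H (w(H, A) = -2*H + A = A - 2*H)
V(u) = sqrt(u)*(-5 - 2*u**2) (V(u) = (3 - 2*(u*u + 4))*sqrt(u) = (3 - 2*(u**2 + 4))*sqrt(u) = (3 - 2*(4 + u**2))*sqrt(u) = (3 + (-8 - 2*u**2))*sqrt(u) = (-5 - 2*u**2)*sqrt(u) = sqrt(u)*(-5 - 2*u**2))
13*(s + V(3)) = 13*(8/23 + sqrt(3)*(-5 - 2*3**2)) = 13*(8/23 + sqrt(3)*(-5 - 2*9)) = 13*(8/23 + sqrt(3)*(-5 - 18)) = 13*(8/23 + sqrt(3)*(-23)) = 13*(8/23 - 23*sqrt(3)) = 104/23 - 299*sqrt(3)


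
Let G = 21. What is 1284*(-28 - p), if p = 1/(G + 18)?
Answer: -467804/13 ≈ -35985.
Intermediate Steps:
p = 1/39 (p = 1/(21 + 18) = 1/39 ≈ 0.025641)
1284*(-28 - p) = 1284*(-28 - 1*1/39) = 1284*(-28 - 1/39) = 1284*(-1093/39) = -467804/13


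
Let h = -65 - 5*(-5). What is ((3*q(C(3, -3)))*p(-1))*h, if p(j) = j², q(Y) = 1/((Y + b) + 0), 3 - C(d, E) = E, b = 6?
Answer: -10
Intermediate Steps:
C(d, E) = 3 - E
q(Y) = 1/(6 + Y) (q(Y) = 1/((Y + 6) + 0) = 1/((6 + Y) + 0) = 1/(6 + Y))
h = -40 (h = -65 + 25 = -40)
((3*q(C(3, -3)))*p(-1))*h = ((3/(6 + (3 - 1*(-3))))*(-1)²)*(-40) = ((3/(6 + (3 + 3)))*1)*(-40) = ((3/(6 + 6))*1)*(-40) = ((3/12)*1)*(-40) = ((3*(1/12))*1)*(-40) = ((¼)*1)*(-40) = (¼)*(-40) = -10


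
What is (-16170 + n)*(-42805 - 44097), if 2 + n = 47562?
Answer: -2727853780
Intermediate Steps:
n = 47560 (n = -2 + 47562 = 47560)
(-16170 + n)*(-42805 - 44097) = (-16170 + 47560)*(-42805 - 44097) = 31390*(-86902) = -2727853780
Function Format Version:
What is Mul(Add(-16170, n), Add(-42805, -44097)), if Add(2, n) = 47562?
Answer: -2727853780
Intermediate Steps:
n = 47560 (n = Add(-2, 47562) = 47560)
Mul(Add(-16170, n), Add(-42805, -44097)) = Mul(Add(-16170, 47560), Add(-42805, -44097)) = Mul(31390, -86902) = -2727853780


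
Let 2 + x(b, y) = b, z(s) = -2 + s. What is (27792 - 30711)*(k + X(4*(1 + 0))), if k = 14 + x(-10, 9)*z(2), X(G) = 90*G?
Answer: -1091706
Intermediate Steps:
x(b, y) = -2 + b
k = 14 (k = 14 + (-2 - 10)*(-2 + 2) = 14 - 12*0 = 14 + 0 = 14)
(27792 - 30711)*(k + X(4*(1 + 0))) = (27792 - 30711)*(14 + 90*(4*(1 + 0))) = -2919*(14 + 90*(4*1)) = -2919*(14 + 90*4) = -2919*(14 + 360) = -2919*374 = -1091706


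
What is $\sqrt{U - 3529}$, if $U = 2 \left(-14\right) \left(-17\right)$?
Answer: $i \sqrt{3053} \approx 55.254 i$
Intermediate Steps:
$U = 476$ ($U = \left(-28\right) \left(-17\right) = 476$)
$\sqrt{U - 3529} = \sqrt{476 - 3529} = \sqrt{-3053} = i \sqrt{3053}$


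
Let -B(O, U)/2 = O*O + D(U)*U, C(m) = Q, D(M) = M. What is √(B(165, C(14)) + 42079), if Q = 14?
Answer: I*√12763 ≈ 112.97*I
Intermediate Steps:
C(m) = 14
B(O, U) = -2*O² - 2*U² (B(O, U) = -2*(O*O + U*U) = -2*(O² + U²) = -2*O² - 2*U²)
√(B(165, C(14)) + 42079) = √((-2*165² - 2*14²) + 42079) = √((-2*27225 - 2*196) + 42079) = √((-54450 - 392) + 42079) = √(-54842 + 42079) = √(-12763) = I*√12763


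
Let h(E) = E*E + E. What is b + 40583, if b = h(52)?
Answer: 43339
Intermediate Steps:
h(E) = E + E² (h(E) = E² + E = E + E²)
b = 2756 (b = 52*(1 + 52) = 52*53 = 2756)
b + 40583 = 2756 + 40583 = 43339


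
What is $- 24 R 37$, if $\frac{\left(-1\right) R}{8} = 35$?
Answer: $248640$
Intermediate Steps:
$R = -280$ ($R = \left(-8\right) 35 = -280$)
$- 24 R 37 = \left(-24\right) \left(-280\right) 37 = 6720 \cdot 37 = 248640$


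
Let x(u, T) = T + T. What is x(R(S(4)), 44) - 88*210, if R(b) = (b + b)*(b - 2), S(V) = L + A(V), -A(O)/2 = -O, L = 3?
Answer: -18392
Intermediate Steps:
A(O) = 2*O (A(O) = -(-2)*O = 2*O)
S(V) = 3 + 2*V
R(b) = 2*b*(-2 + b) (R(b) = (2*b)*(-2 + b) = 2*b*(-2 + b))
x(u, T) = 2*T
x(R(S(4)), 44) - 88*210 = 2*44 - 88*210 = 88 - 1*18480 = 88 - 18480 = -18392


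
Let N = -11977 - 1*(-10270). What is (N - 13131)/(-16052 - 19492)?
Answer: 2473/5924 ≈ 0.41745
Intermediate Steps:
N = -1707 (N = -11977 + 10270 = -1707)
(N - 13131)/(-16052 - 19492) = (-1707 - 13131)/(-16052 - 19492) = -14838/(-35544) = -14838*(-1/35544) = 2473/5924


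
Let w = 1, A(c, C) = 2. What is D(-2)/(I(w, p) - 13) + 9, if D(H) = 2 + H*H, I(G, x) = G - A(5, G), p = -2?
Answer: 60/7 ≈ 8.5714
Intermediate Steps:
I(G, x) = -2 + G (I(G, x) = G - 1*2 = G - 2 = -2 + G)
D(H) = 2 + H**2
D(-2)/(I(w, p) - 13) + 9 = (2 + (-2)**2)/((-2 + 1) - 13) + 9 = (2 + 4)/(-1 - 13) + 9 = 6/(-14) + 9 = 6*(-1/14) + 9 = -3/7 + 9 = 60/7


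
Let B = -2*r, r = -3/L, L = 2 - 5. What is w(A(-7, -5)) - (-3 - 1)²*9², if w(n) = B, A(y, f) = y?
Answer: -1298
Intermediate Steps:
L = -3
r = 1 (r = -3/(-3) = -3*(-⅓) = 1)
B = -2 (B = -2*1 = -2)
w(n) = -2
w(A(-7, -5)) - (-3 - 1)²*9² = -2 - (-3 - 1)²*9² = -2 - (-4)²*81 = -2 - 16*81 = -2 - 1*1296 = -2 - 1296 = -1298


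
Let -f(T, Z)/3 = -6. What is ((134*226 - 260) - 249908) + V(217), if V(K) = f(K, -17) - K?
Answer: -220083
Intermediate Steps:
f(T, Z) = 18 (f(T, Z) = -3*(-6) = 18)
V(K) = 18 - K
((134*226 - 260) - 249908) + V(217) = ((134*226 - 260) - 249908) + (18 - 1*217) = ((30284 - 260) - 249908) + (18 - 217) = (30024 - 249908) - 199 = -219884 - 199 = -220083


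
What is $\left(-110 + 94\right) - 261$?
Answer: $-277$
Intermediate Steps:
$\left(-110 + 94\right) - 261 = -16 - 261 = -277$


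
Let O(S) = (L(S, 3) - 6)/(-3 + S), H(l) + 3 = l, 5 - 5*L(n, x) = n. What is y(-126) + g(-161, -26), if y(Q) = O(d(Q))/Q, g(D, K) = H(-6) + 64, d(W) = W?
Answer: 4469951/81270 ≈ 55.001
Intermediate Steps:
L(n, x) = 1 - n/5
H(l) = -3 + l
O(S) = (-5 - S/5)/(-3 + S) (O(S) = ((1 - S/5) - 6)/(-3 + S) = (-5 - S/5)/(-3 + S))
g(D, K) = 55 (g(D, K) = (-3 - 6) + 64 = -9 + 64 = 55)
y(Q) = (-25 - Q)/(5*Q*(-3 + Q)) (y(Q) = ((-25 - Q)/(5*(-3 + Q)))/Q = (-25 - Q)/(5*Q*(-3 + Q)))
y(-126) + g(-161, -26) = (⅕)*(-25 - 1*(-126))/(-126*(-3 - 126)) + 55 = (⅕)*(-1/126)*(-25 + 126)/(-129) + 55 = (⅕)*(-1/126)*(-1/129)*101 + 55 = 101/81270 + 55 = 4469951/81270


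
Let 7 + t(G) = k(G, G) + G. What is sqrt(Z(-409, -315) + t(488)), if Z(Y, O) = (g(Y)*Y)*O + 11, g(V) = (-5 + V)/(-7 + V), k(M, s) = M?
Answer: sqrt(349344905)/52 ≈ 359.44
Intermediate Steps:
g(V) = (-5 + V)/(-7 + V)
Z(Y, O) = 11 + O*Y*(-5 + Y)/(-7 + Y) (Z(Y, O) = (((-5 + Y)/(-7 + Y))*Y)*O + 11 = (Y*(-5 + Y)/(-7 + Y))*O + 11 = O*Y*(-5 + Y)/(-7 + Y) + 11 = 11 + O*Y*(-5 + Y)/(-7 + Y))
t(G) = -7 + 2*G (t(G) = -7 + (G + G) = -7 + 2*G)
sqrt(Z(-409, -315) + t(488)) = sqrt((-77 + 11*(-409) - 315*(-409)*(-5 - 409))/(-7 - 409) + (-7 + 2*488)) = sqrt((-77 - 4499 - 315*(-409)*(-414))/(-416) + (-7 + 976)) = sqrt(-(-77 - 4499 - 53337690)/416 + 969) = sqrt(-1/416*(-53342266) + 969) = sqrt(26671133/208 + 969) = sqrt(26872685/208) = sqrt(349344905)/52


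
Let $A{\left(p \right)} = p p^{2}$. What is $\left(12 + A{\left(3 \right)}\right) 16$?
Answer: $624$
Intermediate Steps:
$A{\left(p \right)} = p^{3}$
$\left(12 + A{\left(3 \right)}\right) 16 = \left(12 + 3^{3}\right) 16 = \left(12 + 27\right) 16 = 39 \cdot 16 = 624$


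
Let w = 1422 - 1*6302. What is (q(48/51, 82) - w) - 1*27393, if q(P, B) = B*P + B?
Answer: -380015/17 ≈ -22354.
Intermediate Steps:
q(P, B) = B + B*P
w = -4880 (w = 1422 - 6302 = -4880)
(q(48/51, 82) - w) - 1*27393 = (82*(1 + 48/51) - 1*(-4880)) - 1*27393 = (82*(1 + 48*(1/51)) + 4880) - 27393 = (82*(1 + 16/17) + 4880) - 27393 = (82*(33/17) + 4880) - 27393 = (2706/17 + 4880) - 27393 = 85666/17 - 27393 = -380015/17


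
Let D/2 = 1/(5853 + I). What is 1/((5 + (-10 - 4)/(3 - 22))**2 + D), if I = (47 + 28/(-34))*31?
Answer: 22352398/735653895 ≈ 0.030384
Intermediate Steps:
I = 24335/17 (I = (47 + 28*(-1/34))*31 = (47 - 14/17)*31 = (785/17)*31 = 24335/17 ≈ 1431.5)
D = 17/61918 (D = 2/(5853 + 24335/17) = 2/(123836/17) = 2*(17/123836) = 17/61918 ≈ 0.00027456)
1/((5 + (-10 - 4)/(3 - 22))**2 + D) = 1/((5 + (-10 - 4)/(3 - 22))**2 + 17/61918) = 1/((5 - 14/(-19))**2 + 17/61918) = 1/((5 - 14*(-1/19))**2 + 17/61918) = 1/((5 + 14/19)**2 + 17/61918) = 1/((109/19)**2 + 17/61918) = 1/(11881/361 + 17/61918) = 1/(735653895/22352398) = 22352398/735653895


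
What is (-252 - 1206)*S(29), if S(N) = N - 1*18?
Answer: -16038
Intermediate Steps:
S(N) = -18 + N (S(N) = N - 18 = -18 + N)
(-252 - 1206)*S(29) = (-252 - 1206)*(-18 + 29) = -1458*11 = -16038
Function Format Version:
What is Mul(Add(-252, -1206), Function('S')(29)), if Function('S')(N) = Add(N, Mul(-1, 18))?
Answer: -16038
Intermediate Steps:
Function('S')(N) = Add(-18, N) (Function('S')(N) = Add(N, -18) = Add(-18, N))
Mul(Add(-252, -1206), Function('S')(29)) = Mul(Add(-252, -1206), Add(-18, 29)) = Mul(-1458, 11) = -16038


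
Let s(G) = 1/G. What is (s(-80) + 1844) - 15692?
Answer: -1107841/80 ≈ -13848.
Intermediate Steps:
(s(-80) + 1844) - 15692 = (1/(-80) + 1844) - 15692 = (-1/80 + 1844) - 15692 = 147519/80 - 15692 = -1107841/80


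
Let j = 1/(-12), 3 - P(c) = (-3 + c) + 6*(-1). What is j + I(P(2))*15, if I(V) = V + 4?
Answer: 2519/12 ≈ 209.92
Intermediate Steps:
P(c) = 12 - c (P(c) = 3 - ((-3 + c) + 6*(-1)) = 3 - ((-3 + c) - 6) = 3 - (-9 + c) = 3 + (9 - c) = 12 - c)
j = -1/12 ≈ -0.083333
I(V) = 4 + V
j + I(P(2))*15 = -1/12 + (4 + (12 - 1*2))*15 = -1/12 + (4 + (12 - 2))*15 = -1/12 + (4 + 10)*15 = -1/12 + 14*15 = -1/12 + 210 = 2519/12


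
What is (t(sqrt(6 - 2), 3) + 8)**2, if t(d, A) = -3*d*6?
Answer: 784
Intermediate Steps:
t(d, A) = -18*d
(t(sqrt(6 - 2), 3) + 8)**2 = (-18*sqrt(6 - 2) + 8)**2 = (-18*sqrt(4) + 8)**2 = (-18*2 + 8)**2 = (-36 + 8)**2 = (-28)**2 = 784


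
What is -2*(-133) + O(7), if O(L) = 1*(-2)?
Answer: 264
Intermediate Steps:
O(L) = -2
-2*(-133) + O(7) = -2*(-133) - 2 = 266 - 2 = 264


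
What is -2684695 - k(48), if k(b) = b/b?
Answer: -2684696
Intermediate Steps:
k(b) = 1
-2684695 - k(48) = -2684695 - 1*1 = -2684695 - 1 = -2684696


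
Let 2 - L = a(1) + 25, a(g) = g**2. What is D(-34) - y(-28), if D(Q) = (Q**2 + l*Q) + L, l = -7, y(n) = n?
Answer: 1398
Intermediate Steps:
L = -24 (L = 2 - (1**2 + 25) = 2 - (1 + 25) = 2 - 1*26 = 2 - 26 = -24)
D(Q) = -24 + Q**2 - 7*Q (D(Q) = (Q**2 - 7*Q) - 24 = -24 + Q**2 - 7*Q)
D(-34) - y(-28) = (-24 + (-34)**2 - 7*(-34)) - 1*(-28) = (-24 + 1156 + 238) + 28 = 1370 + 28 = 1398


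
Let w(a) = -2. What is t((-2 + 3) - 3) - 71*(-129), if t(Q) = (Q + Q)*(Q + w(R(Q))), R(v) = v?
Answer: 9175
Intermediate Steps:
t(Q) = 2*Q*(-2 + Q) (t(Q) = (Q + Q)*(Q - 2) = (2*Q)*(-2 + Q) = 2*Q*(-2 + Q))
t((-2 + 3) - 3) - 71*(-129) = 2*((-2 + 3) - 3)*(-2 + ((-2 + 3) - 3)) - 71*(-129) = 2*(1 - 3)*(-2 + (1 - 3)) + 9159 = 2*(-2)*(-2 - 2) + 9159 = 2*(-2)*(-4) + 9159 = 16 + 9159 = 9175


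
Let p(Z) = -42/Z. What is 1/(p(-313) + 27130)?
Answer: 313/8491732 ≈ 3.6859e-5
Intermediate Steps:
1/(p(-313) + 27130) = 1/(-42/(-313) + 27130) = 1/(-42*(-1/313) + 27130) = 1/(42/313 + 27130) = 1/(8491732/313) = 313/8491732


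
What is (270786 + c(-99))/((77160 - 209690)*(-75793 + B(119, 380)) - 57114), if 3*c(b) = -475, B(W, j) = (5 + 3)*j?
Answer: 811883/28925693928 ≈ 2.8068e-5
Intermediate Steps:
B(W, j) = 8*j
c(b) = -475/3 (c(b) = (⅓)*(-475) = -475/3)
(270786 + c(-99))/((77160 - 209690)*(-75793 + B(119, 380)) - 57114) = (270786 - 475/3)/((77160 - 209690)*(-75793 + 8*380) - 57114) = 811883/(3*(-132530*(-75793 + 3040) - 57114)) = 811883/(3*(-132530*(-72753) - 57114)) = 811883/(3*(9641955090 - 57114)) = (811883/3)/9641897976 = (811883/3)*(1/9641897976) = 811883/28925693928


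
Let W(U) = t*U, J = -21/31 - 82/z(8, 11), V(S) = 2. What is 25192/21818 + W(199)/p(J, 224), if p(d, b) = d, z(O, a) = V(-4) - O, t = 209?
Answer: 42210824335/13178072 ≈ 3203.1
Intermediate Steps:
z(O, a) = 2 - O
J = 1208/93 (J = -21/31 - 82/(2 - 1*8) = -21*1/31 - 82/(2 - 8) = -21/31 - 82/(-6) = -21/31 - 82*(-⅙) = -21/31 + 41/3 = 1208/93 ≈ 12.989)
W(U) = 209*U
25192/21818 + W(199)/p(J, 224) = 25192/21818 + (209*199)/(1208/93) = 25192*(1/21818) + 41591*(93/1208) = 12596/10909 + 3867963/1208 = 42210824335/13178072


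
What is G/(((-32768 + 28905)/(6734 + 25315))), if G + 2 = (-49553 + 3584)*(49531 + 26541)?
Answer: 112073871374730/3863 ≈ 2.9012e+10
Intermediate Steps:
G = -3496953770 (G = -2 + (-49553 + 3584)*(49531 + 26541) = -2 - 45969*76072 = -2 - 3496953768 = -3496953770)
G/(((-32768 + 28905)/(6734 + 25315))) = -3496953770*(6734 + 25315)/(-32768 + 28905) = -3496953770/((-3863/32049)) = -3496953770/((-3863*1/32049)) = -3496953770/(-3863/32049) = -3496953770*(-32049/3863) = 112073871374730/3863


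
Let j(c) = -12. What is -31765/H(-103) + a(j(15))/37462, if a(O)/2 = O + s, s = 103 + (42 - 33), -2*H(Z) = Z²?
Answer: 1191041330/198717179 ≈ 5.9937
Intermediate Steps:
H(Z) = -Z²/2
s = 112 (s = 103 + 9 = 112)
a(O) = 224 + 2*O (a(O) = 2*(O + 112) = 2*(112 + O) = 224 + 2*O)
-31765/H(-103) + a(j(15))/37462 = -31765/((-½*(-103)²)) + (224 + 2*(-12))/37462 = -31765/((-½*10609)) + (224 - 24)*(1/37462) = -31765/(-10609/2) + 200*(1/37462) = -31765*(-2/10609) + 100/18731 = 63530/10609 + 100/18731 = 1191041330/198717179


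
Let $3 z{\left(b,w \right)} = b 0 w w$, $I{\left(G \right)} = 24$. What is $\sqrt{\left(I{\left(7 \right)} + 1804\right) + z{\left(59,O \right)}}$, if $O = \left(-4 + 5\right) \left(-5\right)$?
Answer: $2 \sqrt{457} \approx 42.755$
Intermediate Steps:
$O = -5$ ($O = 1 \left(-5\right) = -5$)
$z{\left(b,w \right)} = 0$ ($z{\left(b,w \right)} = \frac{b 0 w w}{3} = \frac{0 w w}{3} = \frac{0 w}{3} = \frac{1}{3} \cdot 0 = 0$)
$\sqrt{\left(I{\left(7 \right)} + 1804\right) + z{\left(59,O \right)}} = \sqrt{\left(24 + 1804\right) + 0} = \sqrt{1828 + 0} = \sqrt{1828} = 2 \sqrt{457}$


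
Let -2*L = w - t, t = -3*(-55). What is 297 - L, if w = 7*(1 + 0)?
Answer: 218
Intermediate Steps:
t = 165
w = 7 (w = 7*1 = 7)
L = 79 (L = -(7 - 1*165)/2 = -(7 - 165)/2 = -1/2*(-158) = 79)
297 - L = 297 - 1*79 = 297 - 79 = 218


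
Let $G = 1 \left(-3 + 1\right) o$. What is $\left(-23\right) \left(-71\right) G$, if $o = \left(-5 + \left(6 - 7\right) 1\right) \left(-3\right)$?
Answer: $-58788$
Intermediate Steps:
$o = 18$ ($o = \left(-5 + \left(6 - 7\right) 1\right) \left(-3\right) = \left(-5 - 1\right) \left(-3\right) = \left(-6\right) \left(-3\right) = 18$)
$G = -36$ ($G = 1 \left(-3 + 1\right) 18 = 1 \left(-2\right) 18 = \left(-2\right) 18 = -36$)
$\left(-23\right) \left(-71\right) G = \left(-23\right) \left(-71\right) \left(-36\right) = 1633 \left(-36\right) = -58788$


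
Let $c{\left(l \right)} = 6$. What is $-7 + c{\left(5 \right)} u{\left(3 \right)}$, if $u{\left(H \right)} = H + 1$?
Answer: $17$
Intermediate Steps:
$u{\left(H \right)} = 1 + H$
$-7 + c{\left(5 \right)} u{\left(3 \right)} = -7 + 6 \left(1 + 3\right) = -7 + 6 \cdot 4 = -7 + 24 = 17$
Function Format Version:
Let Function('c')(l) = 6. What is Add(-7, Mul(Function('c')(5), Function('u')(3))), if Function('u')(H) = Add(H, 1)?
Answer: 17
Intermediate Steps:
Function('u')(H) = Add(1, H)
Add(-7, Mul(Function('c')(5), Function('u')(3))) = Add(-7, Mul(6, Add(1, 3))) = Add(-7, Mul(6, 4)) = Add(-7, 24) = 17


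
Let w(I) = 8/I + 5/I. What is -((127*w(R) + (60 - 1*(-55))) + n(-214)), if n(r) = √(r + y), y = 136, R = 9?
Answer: -2686/9 - I*√78 ≈ -298.44 - 8.8318*I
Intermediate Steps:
w(I) = 13/I
n(r) = √(136 + r) (n(r) = √(r + 136) = √(136 + r))
-((127*w(R) + (60 - 1*(-55))) + n(-214)) = -((127*(13/9) + (60 - 1*(-55))) + √(136 - 214)) = -((127*(13*(⅑)) + (60 + 55)) + √(-78)) = -((127*(13/9) + 115) + I*√78) = -((1651/9 + 115) + I*√78) = -(2686/9 + I*√78) = -2686/9 - I*√78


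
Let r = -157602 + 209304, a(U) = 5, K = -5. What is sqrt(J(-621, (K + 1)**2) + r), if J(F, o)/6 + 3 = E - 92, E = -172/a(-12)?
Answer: 6*sqrt(35365)/5 ≈ 225.67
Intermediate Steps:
E = -172/5 ≈ -34.400
r = 51702
J(F, o) = -3882/5 (J(F, o) = -18 + 6*(-172/5 - 92) = -18 + 6*(-632/5) = -18 - 3792/5 = -3882/5)
sqrt(J(-621, (K + 1)**2) + r) = sqrt(-3882/5 + 51702) = sqrt(254628/5) = 6*sqrt(35365)/5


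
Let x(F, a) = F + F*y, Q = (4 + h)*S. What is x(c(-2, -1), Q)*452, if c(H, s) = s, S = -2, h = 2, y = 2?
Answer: -1356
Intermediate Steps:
Q = -12 (Q = (4 + 2)*(-2) = 6*(-2) = -12)
x(F, a) = 3*F (x(F, a) = F + F*2 = F + 2*F = 3*F)
x(c(-2, -1), Q)*452 = (3*(-1))*452 = -3*452 = -1356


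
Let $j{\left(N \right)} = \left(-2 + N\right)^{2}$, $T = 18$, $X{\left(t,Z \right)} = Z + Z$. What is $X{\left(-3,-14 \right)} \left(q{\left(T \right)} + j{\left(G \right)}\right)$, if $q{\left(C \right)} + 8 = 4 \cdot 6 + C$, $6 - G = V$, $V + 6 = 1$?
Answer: $-3220$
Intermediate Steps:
$X{\left(t,Z \right)} = 2 Z$
$V = -5$ ($V = -6 + 1 = -5$)
$G = 11$ ($G = 6 - -5 = 6 + 5 = 11$)
$q{\left(C \right)} = 16 + C$ ($q{\left(C \right)} = -8 + \left(4 \cdot 6 + C\right) = -8 + \left(24 + C\right) = 16 + C$)
$X{\left(-3,-14 \right)} \left(q{\left(T \right)} + j{\left(G \right)}\right) = 2 \left(-14\right) \left(\left(16 + 18\right) + \left(-2 + 11\right)^{2}\right) = - 28 \left(34 + 9^{2}\right) = - 28 \left(34 + 81\right) = \left(-28\right) 115 = -3220$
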